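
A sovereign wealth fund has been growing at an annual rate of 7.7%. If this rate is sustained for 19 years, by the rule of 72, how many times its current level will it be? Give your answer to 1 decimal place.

Doubles every ≈ 9.35 years (72/7.7).
19 years is 2.03 doublings; 2^2.03 ≈ 4.1×.

≈ 4.1 times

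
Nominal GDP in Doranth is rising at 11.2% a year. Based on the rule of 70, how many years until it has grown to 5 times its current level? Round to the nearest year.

≈ 15 years

One doubling takes 70/11.2 = 6.25 years.
Reaching 5× takes log₂(5) ≈ 2.32 doublings.
2.32 × 6.25 ≈ 15 years.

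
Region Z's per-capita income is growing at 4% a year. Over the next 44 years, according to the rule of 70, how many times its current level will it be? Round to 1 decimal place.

Doubling time ≈ 70/4 = 17.50 years.
44 years / 17.50 ≈ 2.51 doublings → factor 2^2.51 ≈ 5.7.

about 5.7 times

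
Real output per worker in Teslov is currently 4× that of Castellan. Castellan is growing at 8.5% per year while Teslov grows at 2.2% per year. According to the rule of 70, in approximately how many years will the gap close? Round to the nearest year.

The growth-rate gap is 8.5% − 2.2% = 6.3 percentage points.
So the ratio between them halves every 70/6.3 ≈ 11.11 years.
A 4× gap closes after 2 halvings: 2 × 11.11 ≈ 22 years.

about 22 years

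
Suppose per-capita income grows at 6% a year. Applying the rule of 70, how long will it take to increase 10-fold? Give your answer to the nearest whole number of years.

Doubling time ≈ 70/6 = 11.67 years.
10× is log₂ 10 ≈ 3.32 doublings, so ≈ 3.32 × 11.67 = 39 years.

roughly 39 years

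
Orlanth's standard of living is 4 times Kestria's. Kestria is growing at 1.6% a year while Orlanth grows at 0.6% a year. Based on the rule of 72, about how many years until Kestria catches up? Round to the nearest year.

about 144 years

The growth-rate gap is 1.6% − 0.6% = 1 percentage point.
So the ratio between them halves every 72/1 ≈ 72.00 years.
A 4 times gap closes after 2 halvings: 2 × 72.00 ≈ 144 years.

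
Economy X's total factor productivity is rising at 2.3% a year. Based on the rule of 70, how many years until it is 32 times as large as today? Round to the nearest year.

roughly 152 years

At 2.3% it doubles every 70/2.3 ≈ 30.43 years.
32× is 5 doublings, so 5 × 30.43 ≈ 152 years.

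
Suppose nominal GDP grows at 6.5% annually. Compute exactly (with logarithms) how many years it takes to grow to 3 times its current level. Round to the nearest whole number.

t = ln(3) / ln(1 + 0.065) = 1.0986 / 0.062975 ≈ 17.45.
≈ 17 years.

17 years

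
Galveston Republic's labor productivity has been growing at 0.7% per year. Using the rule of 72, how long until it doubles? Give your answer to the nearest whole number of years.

Doubling time ≈ 72 / 0.7 = 102.86 years.

103 years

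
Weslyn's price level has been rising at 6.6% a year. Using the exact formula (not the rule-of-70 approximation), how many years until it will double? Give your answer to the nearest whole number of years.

11 years

t = ln(2) / ln(1 + 0.066) = 0.6931 / 0.063913 ≈ 10.84.
≈ 11 years.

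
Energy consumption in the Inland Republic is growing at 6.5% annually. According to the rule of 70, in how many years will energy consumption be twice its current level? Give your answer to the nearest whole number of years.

around 11 years

At 6.5%, doubling takes about 70/6.5 = 10.77 years.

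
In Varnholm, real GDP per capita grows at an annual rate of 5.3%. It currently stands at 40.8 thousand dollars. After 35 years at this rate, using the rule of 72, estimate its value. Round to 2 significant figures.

≈ 240 thousand dollars

It doubles every 72/5.3 ≈ 13.58 years, so 35 years is 2.58 doublings.
2^2.58 ≈ 5.98; 40.8 × 5.98 ≈ 240 thousand dollars.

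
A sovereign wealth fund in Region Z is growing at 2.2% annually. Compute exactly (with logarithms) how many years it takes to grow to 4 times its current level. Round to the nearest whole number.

t = ln(4) / ln(1 + 0.022) = 1.3863 / 0.021761 ≈ 63.71.
≈ 64 years.

64 years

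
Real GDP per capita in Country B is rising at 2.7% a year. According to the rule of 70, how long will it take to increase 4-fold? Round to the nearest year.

At 2.7% it doubles every 70/2.7 ≈ 25.93 years.
4 = 2^2, so 2 doublings → 52 years.

≈ 52 years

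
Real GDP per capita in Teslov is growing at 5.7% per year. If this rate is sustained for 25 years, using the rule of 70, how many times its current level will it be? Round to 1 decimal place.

Doubling time ≈ 70/5.7 = 12.28 years.
25 years / 12.28 ≈ 2.04 doublings → factor 2^2.04 ≈ 4.1.

roughly 4.1 times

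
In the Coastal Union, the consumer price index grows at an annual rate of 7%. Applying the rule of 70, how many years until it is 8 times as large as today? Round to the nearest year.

about 30 years

Doubling time ≈ 70/7 = 10.00 years.
Getting to 8× needs 3 doublings: 3 × 10.00 ≈ 30 years.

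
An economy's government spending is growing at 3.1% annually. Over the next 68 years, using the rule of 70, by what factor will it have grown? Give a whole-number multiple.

about 8 times

Doubling time ≈ 70/3.1 = 22.58 years.
68/22.58 ≈ 3 doublings, so about 2^3 = 8×.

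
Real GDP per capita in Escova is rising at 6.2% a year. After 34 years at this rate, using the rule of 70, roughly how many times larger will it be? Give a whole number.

about 8 times

At 6.2% one doubling takes ≈ 11.29 years; 34 years is 3 of them, so ×8.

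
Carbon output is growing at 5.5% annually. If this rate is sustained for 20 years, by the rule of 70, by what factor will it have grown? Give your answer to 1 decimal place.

Doubling time ≈ 70/5.5 = 12.73 years.
20 years / 12.73 ≈ 1.57 doublings → factor 2^1.57 ≈ 3.0.

3.0 times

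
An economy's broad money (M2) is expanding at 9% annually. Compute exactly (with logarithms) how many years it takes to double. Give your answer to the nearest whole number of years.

8 years

t = ln(2) / ln(1 + 0.09) = 0.6931 / 0.086178 ≈ 8.04.
≈ 8 years.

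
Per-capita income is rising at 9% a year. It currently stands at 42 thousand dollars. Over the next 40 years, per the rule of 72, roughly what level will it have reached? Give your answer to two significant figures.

It doubles every 72/9 ≈ 8.00 years, so 40 years is 5.00 doublings.
2^5.00 ≈ 32.00; 42 × 32.00 ≈ 1300 thousand dollars.

about 1300 thousand dollars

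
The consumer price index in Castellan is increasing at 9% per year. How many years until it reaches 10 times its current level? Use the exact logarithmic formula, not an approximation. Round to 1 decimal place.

26.7 years

t = ln(10) / ln(1 + 0.09) = 2.3026 / 0.086178 ≈ 26.72.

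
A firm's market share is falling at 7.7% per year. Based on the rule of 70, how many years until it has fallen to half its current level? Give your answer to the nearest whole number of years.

The rule works in reverse for decay: 70/7.7 ≈ 9.09 years to halve.

about 9 years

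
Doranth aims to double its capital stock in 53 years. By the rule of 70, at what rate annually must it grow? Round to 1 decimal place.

approximately 1.3%

70 / 53 ≈ 1.32, so about 1.3% annually.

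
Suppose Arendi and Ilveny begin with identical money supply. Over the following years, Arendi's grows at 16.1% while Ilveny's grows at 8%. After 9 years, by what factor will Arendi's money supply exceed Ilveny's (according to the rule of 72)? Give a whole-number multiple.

Arendi pulls ahead at 8.1 pp per year, so the ratio doubles every 72/8.1 ≈ 8.89 years.
In 9 years that's 1.01 doublings: 2^1.01 ≈ 2.

roughly 2 times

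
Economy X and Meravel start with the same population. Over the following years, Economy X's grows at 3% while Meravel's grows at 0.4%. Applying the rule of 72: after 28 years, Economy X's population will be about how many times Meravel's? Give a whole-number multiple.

about 2 times

Rate gap = 3% − 0.4% = 2.6 points.
The ratio doubles every 72/2.6 ≈ 27.69 years.
28/27.69 ≈ 1.01 doublings → ratio ≈ 2^1.01 ≈ 2.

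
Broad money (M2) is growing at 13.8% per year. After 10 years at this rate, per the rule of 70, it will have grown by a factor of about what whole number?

around 4 times

Doubling time ≈ 70/13.8 = 5.07 years.
10/5.07 ≈ 2 doublings, so about 2^2 = 4×.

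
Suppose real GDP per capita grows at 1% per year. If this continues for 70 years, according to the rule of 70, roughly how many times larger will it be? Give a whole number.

At 1% one doubling takes ≈ 70.00 years; 70 years is 1 of them, so ×2.

approximately 2 times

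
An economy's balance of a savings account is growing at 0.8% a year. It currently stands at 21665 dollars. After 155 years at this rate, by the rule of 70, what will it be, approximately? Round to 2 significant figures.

approximately 74000 dollars

Doubling time ≈ 70/0.8 = 87.50 years.
155 years is 155/87.50 ≈ 1.77 doublings, a factor of 2^1.77 ≈ 3.41.
21665 × 3.41 ≈ 74000 dollars.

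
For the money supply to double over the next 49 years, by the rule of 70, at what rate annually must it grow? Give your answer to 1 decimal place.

1.4%

70 / 49 ≈ 1.43, so about 1.4% annually.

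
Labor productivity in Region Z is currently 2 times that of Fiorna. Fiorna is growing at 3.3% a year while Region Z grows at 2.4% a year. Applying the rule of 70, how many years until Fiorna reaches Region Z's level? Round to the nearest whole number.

What matters is the difference: 0.9 pp.
Rule of 70 on the gap: the ratio halves every 70/0.9 ≈ 77.78 years.
A 2 times gap closes after 1 halving: 1 × 77.78 ≈ 78 years.

about 78 years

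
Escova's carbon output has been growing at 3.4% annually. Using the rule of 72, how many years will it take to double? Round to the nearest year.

At 3.4%, doubling takes about 72/3.4 = 21.18 years.

roughly 21 years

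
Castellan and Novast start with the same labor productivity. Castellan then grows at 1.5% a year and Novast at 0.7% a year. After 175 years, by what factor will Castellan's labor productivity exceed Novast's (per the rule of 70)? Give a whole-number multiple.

around 4 times

Rate gap = 1.5% − 0.7% = 0.8 points.
The ratio doubles every 70/0.8 ≈ 87.50 years.
175/87.50 ≈ 2.00 doublings → ratio ≈ 2^2.00 ≈ 4.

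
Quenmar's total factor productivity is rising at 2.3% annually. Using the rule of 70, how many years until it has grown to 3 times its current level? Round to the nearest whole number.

≈ 48 years

At 2.3% it doubles every 70/2.3 ≈ 30.43 years.
Reaching 3× takes log₂(3) ≈ 1.58 doublings.
1.58 × 30.43 ≈ 48 years.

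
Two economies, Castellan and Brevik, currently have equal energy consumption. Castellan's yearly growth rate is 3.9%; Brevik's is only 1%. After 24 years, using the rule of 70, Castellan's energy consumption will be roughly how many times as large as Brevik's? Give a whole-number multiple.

about 2 times

Rate gap = 3.9% − 1% = 2.9 points.
The ratio doubles every 70/2.9 ≈ 24.14 years.
24/24.14 ≈ 0.99 doublings → ratio ≈ 2^0.99 ≈ 2.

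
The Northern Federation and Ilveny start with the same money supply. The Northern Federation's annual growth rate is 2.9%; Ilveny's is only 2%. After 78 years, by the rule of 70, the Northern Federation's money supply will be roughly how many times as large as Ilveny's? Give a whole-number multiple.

Only the 0.9-point difference matters.
70/0.9 ≈ 77.78 years per doubling of the ratio; 78 years gives 1.00 doublings, so ≈ 2×.

about 2 times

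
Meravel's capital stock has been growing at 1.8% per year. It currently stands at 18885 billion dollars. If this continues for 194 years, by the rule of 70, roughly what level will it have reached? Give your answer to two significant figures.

Doubling time ≈ 70/1.8 = 38.89 years.
194 years is 194/38.89 ≈ 4.99 doublings, a factor of 2^4.99 ≈ 31.78.
18885 × 31.78 ≈ 600000 billion dollars.

about 600000 billion dollars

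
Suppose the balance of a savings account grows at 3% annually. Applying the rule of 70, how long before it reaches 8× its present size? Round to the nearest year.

Doubling time ≈ 70/3 = 23.33 years.
8× is 3 doublings, so 3 × 23.33 ≈ 70 years.

around 70 years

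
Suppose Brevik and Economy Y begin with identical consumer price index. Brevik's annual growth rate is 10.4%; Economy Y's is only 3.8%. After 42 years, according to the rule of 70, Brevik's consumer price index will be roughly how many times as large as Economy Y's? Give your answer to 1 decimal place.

Rate gap = 10.4% − 3.8% = 6.6 points.
The ratio doubles every 70/6.6 ≈ 10.61 years.
42/10.61 ≈ 3.96 doublings → ratio ≈ 2^3.96 ≈ 15.6.

around 15.6 times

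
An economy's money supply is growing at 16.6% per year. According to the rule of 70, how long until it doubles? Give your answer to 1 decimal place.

approximately 4.2 years

70/16.6 ≈ 4.22, so it doubles roughly every 4.2 years.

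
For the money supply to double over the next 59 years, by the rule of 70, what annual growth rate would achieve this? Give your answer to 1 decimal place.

70 / 59 ≈ 1.19, so about 1.2% a year.

≈ 1.2% a year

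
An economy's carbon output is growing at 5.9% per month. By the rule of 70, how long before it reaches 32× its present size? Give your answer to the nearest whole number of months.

Doubling time ≈ 70/5.9 = 11.86 months.
32 = 2^5, so 5 doublings → 59 months.

about 59 months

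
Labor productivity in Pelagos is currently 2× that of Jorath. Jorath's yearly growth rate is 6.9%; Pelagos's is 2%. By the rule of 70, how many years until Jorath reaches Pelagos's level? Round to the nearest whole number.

What matters is the difference: 4.9 pp.
Rule of 70 on the gap: the ratio halves every 70/4.9 ≈ 14.29 years.
A 2× gap closes after 1 halving: 1 × 14.29 ≈ 14 years.

14 years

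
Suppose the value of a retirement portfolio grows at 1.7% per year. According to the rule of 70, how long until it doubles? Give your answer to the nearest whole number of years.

Doubling time ≈ 70 / 1.7 = 41.18 years.

41 years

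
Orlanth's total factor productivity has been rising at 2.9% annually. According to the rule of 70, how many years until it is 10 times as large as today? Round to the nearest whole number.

≈ 80 years

At 2.9% it doubles every 70/2.9 ≈ 24.14 years.
10× is log₂ 10 ≈ 3.32 doublings, so ≈ 3.32 × 24.14 = 80 years.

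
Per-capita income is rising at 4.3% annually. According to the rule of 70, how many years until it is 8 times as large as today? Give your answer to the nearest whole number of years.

At 4.3% it doubles every 70/4.3 ≈ 16.28 years.
8× is 3 doublings, so 3 × 16.28 ≈ 49 years.

about 49 years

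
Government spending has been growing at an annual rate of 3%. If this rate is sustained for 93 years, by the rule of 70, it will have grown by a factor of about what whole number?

about 16 times

Doubling time ≈ 70/3 = 23.33 years.
93/23.33 ≈ 4 doublings, so about 2^4 = 16×.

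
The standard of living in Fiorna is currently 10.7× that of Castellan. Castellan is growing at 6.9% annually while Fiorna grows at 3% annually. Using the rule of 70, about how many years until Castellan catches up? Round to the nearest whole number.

What matters is the difference: 3.9 pp.
Rule of 70 on the gap: the ratio halves every 70/3.9 ≈ 17.95 years.
A 10.7× gap takes log₂(10.7) ≈ 3.42 halvings to close: 3.42 × 17.95 ≈ 61 years.

approximately 61 years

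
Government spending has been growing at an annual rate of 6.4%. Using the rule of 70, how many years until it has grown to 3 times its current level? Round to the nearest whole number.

Doubling time ≈ 70/6.4 = 10.94 years.
3× is log₂ 3 ≈ 1.58 doublings, so ≈ 1.58 × 10.94 = 17 years.

about 17 years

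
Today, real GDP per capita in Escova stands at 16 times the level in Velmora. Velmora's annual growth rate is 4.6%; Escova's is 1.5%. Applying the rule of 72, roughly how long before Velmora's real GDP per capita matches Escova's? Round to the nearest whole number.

93 years

Velmora gains on Escova at 4.6% − 1.5% = 3.1 points a year.
At that relative rate the gap halves every 72/3.1 ≈ 23.23 years.
A 16 times gap closes after 4 halvings: 4 × 23.23 ≈ 93 years.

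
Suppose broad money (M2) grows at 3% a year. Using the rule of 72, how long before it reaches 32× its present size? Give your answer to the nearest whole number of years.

about 120 years

At 3% it doubles every 72/3 ≈ 24.00 years.
32× is 5 doublings, so 5 × 24.00 ≈ 120 years.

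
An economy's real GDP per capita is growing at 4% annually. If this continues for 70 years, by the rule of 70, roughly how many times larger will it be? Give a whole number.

Doubling time ≈ 70/4 = 17.50 years.
70/17.50 ≈ 4 doublings, so about 2^4 = 16×.

approximately 16 times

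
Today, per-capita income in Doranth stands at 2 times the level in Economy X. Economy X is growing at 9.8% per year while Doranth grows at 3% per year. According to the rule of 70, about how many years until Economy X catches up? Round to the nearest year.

The growth-rate gap is 9.8% − 3% = 6.8 percentage points.
So the ratio between them halves every 70/6.8 ≈ 10.29 years.
A 2 times gap closes after 1 halving: 1 × 10.29 ≈ 10 years.

approximately 10 years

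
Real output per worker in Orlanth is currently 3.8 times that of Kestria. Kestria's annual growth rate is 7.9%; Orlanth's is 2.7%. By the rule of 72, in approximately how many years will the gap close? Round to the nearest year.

27 years

Kestria gains on Orlanth at 7.9% − 2.7% = 5.2 points a year.
At that relative rate the gap halves every 72/5.2 ≈ 13.85 years.
A 3.8 times gap takes log₂(3.8) ≈ 1.93 halvings to close: 1.93 × 13.85 ≈ 27 years.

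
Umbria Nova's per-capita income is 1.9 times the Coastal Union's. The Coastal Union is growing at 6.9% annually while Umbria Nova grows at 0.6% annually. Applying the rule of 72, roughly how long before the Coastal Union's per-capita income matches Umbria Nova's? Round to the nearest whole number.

≈ 11 years

the Coastal Union gains on Umbria Nova at 6.9% − 0.6% = 6.3 points a year.
At that relative rate the gap halves every 72/6.3 ≈ 11.43 years.
A 1.9 times gap takes log₂(1.9) ≈ 0.93 halvings to close: 0.93 × 11.43 ≈ 11 years.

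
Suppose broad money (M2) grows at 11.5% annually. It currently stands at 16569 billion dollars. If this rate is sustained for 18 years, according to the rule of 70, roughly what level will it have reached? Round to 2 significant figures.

roughly 130000 billion dollars

Doubling time ≈ 70/11.5 = 6.09 years.
18 years is 18/6.09 ≈ 2.96 doublings, a factor of 2^2.96 ≈ 7.78.
16569 × 7.78 ≈ 130000 billion dollars.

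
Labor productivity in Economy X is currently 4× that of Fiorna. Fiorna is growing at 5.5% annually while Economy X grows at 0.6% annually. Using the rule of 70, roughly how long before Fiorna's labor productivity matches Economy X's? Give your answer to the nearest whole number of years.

roughly 29 years

The growth-rate gap is 5.5% − 0.6% = 4.9 percentage points.
So the ratio between them halves every 70/4.9 ≈ 14.29 years.
A 4× gap closes after 2 halvings: 2 × 14.29 ≈ 29 years.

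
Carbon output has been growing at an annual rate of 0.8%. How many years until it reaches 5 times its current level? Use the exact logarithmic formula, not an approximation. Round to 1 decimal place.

t = ln(5) / ln(1 + 0.008) = 1.6094 / 0.007968 ≈ 201.98.

202.0 years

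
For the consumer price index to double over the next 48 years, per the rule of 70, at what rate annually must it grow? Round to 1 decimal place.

roughly 1.5%

70 / 48 ≈ 1.46, so about 1.5% annually.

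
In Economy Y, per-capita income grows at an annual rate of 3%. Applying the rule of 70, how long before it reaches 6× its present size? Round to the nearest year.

roughly 60 years

At 3% it doubles every 70/3 ≈ 23.33 years.
6× is log₂ 6 ≈ 2.58 doublings, so ≈ 2.58 × 23.33 = 60 years.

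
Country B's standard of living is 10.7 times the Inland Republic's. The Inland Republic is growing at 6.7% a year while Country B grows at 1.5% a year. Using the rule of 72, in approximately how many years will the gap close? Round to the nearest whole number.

approximately 47 years

The growth-rate gap is 6.7% − 1.5% = 5.2 percentage points.
So the ratio between them halves every 72/5.2 ≈ 13.85 years.
A 10.7 times gap takes log₂(10.7) ≈ 3.42 halvings to close: 3.42 × 13.85 ≈ 47 years.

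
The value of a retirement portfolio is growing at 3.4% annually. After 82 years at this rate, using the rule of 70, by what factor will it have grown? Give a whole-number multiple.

At 3.4% one doubling takes ≈ 20.59 years; 82 years is 4 of them, so ×16.

16 times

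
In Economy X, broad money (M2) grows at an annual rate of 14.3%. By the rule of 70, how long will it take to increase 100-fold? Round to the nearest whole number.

At 14.3% it doubles every 70/14.3 ≈ 4.90 years.
100× is log₂ 100 ≈ 6.64 doublings, so ≈ 6.64 × 4.90 = 33 years.

roughly 33 years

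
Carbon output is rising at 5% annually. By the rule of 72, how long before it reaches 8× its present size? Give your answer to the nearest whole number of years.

One doubling takes 72/5 = 14.40 years.
8 = 2^3, so 3 doublings → 43 years.

around 43 years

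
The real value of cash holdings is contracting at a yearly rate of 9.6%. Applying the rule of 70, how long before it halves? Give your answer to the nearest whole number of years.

The rule works in reverse for decay: 70/9.6 ≈ 7.29 years to halve.

around 7 years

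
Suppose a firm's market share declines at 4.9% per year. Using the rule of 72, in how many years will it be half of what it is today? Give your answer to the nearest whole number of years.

The rule works in reverse for decay: 72/4.9 ≈ 14.69 years to halve.

≈ 15 years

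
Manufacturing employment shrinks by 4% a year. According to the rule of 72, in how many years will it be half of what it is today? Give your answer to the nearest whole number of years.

≈ 18 years

Halving time ≈ 72 / 4 = 18.00 → 18 years.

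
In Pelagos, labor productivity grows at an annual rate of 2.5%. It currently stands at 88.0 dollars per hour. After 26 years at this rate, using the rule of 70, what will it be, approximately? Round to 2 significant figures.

around 170 dollars per hour

Doubling time ≈ 70/2.5 = 28.00 years.
26 years is 26/28.00 ≈ 0.93 doublings, a factor of 2^0.93 ≈ 1.91.
88.0 × 1.91 ≈ 170 dollars per hour.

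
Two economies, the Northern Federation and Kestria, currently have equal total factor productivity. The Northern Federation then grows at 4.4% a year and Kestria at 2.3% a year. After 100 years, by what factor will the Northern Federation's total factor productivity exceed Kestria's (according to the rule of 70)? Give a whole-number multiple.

8 times

the Northern Federation pulls ahead at 2.1 pp per year, so the ratio doubles every 70/2.1 ≈ 33.33 years.
In 100 years that's 3.00 doublings: 2^3.00 ≈ 8.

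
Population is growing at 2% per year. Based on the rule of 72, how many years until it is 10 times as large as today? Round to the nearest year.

about 120 years

One doubling takes 72/2 = 36.00 years.
Reaching 10× takes log₂(10) ≈ 3.32 doublings.
3.32 × 36.00 ≈ 120 years.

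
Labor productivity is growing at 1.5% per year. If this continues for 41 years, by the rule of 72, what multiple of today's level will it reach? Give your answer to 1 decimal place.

Doubling time ≈ 72/1.5 = 48.00 years.
41 years / 48.00 ≈ 0.85 doublings → factor 2^0.85 ≈ 1.8.

1.8 times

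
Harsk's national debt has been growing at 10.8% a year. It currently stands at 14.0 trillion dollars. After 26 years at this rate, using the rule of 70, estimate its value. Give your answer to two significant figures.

approximately 230 trillion dollars

It doubles every 70/10.8 ≈ 6.48 years, so 26 years is 4.01 doublings.
2^4.01 ≈ 16.11; 14.0 × 16.11 ≈ 230 trillion dollars.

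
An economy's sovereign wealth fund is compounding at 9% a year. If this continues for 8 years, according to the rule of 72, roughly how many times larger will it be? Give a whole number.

about 2 times

Doubling time ≈ 72/9 = 8.00 years.
8/8.00 ≈ 1 doubling, so about 2^1 = 2×.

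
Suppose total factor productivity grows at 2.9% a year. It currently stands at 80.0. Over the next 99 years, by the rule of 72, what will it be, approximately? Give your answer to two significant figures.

about 1300

Doubling time ≈ 72/2.9 = 24.83 years.
99 years is 99/24.83 ≈ 3.99 doublings, a factor of 2^3.99 ≈ 15.89.
80.0 × 15.89 ≈ 1300.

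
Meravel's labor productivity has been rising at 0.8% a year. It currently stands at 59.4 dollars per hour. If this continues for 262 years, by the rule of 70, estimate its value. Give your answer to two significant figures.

It doubles every 70/0.8 ≈ 87.50 years, so 262 years is 2.99 doublings.
2^2.99 ≈ 7.94; 59.4 × 7.94 ≈ 470 dollars per hour.

≈ 470 dollars per hour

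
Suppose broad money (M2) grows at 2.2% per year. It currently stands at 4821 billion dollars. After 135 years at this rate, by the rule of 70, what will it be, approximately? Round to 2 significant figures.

around 91000 billion dollars

Doubling time ≈ 70/2.2 = 31.82 years.
135 years is 135/31.82 ≈ 4.24 doublings, a factor of 2^4.24 ≈ 18.90.
4821 × 18.90 ≈ 91000 billion dollars.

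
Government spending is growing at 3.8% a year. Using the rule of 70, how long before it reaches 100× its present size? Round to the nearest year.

approximately 122 years

One doubling takes 70/3.8 = 18.42 years.
100× is log₂ 100 ≈ 6.64 doublings, so ≈ 6.64 × 18.42 = 122 years.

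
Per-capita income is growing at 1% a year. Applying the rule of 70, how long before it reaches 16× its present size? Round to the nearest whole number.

280 years

One doubling takes 70/1 = 70.00 years.
Getting to 16× needs 4 doublings: 4 × 70.00 ≈ 280 years.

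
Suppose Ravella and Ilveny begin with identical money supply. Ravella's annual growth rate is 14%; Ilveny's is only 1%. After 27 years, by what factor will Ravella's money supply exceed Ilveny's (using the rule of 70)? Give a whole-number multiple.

≈ 32 times

Ravella pulls ahead at 13 pp per year, so the ratio doubles every 70/13 ≈ 5.38 years.
In 27 years that's 5.02 doublings: 2^5.02 ≈ 32.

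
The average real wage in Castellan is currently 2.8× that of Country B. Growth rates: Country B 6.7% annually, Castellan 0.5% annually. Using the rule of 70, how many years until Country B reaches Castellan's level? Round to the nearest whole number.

about 17 years

What matters is the difference: 6.2 pp.
Rule of 70 on the gap: the ratio halves every 70/6.2 ≈ 11.29 years.
A 2.8× gap takes log₂(2.8) ≈ 1.49 halvings to close: 1.49 × 11.29 ≈ 17 years.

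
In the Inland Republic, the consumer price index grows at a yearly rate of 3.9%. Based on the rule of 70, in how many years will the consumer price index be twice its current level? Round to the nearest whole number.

At 3.9%, doubling takes about 70/3.9 = 17.95 years.

around 18 years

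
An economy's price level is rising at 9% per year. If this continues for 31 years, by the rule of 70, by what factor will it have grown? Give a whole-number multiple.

roughly 16 times

Doubling time ≈ 70/9 = 7.78 years.
31/7.78 ≈ 4 doublings, so about 2^4 = 16×.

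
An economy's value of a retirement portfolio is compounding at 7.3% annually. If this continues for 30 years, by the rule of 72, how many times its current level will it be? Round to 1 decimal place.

Doubling time ≈ 72/7.3 = 9.86 years.
30 years / 9.86 ≈ 3.04 doublings → factor 2^3.04 ≈ 8.2.

approximately 8.2 times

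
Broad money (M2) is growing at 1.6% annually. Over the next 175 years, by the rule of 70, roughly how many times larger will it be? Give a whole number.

approximately 16 times

Doubling time ≈ 70/1.6 = 43.75 years.
175/43.75 ≈ 4 doublings, so about 2^4 = 16×.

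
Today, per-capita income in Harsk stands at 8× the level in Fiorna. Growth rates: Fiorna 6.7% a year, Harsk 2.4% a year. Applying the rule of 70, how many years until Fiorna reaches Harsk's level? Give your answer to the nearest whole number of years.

49 years

Fiorna gains on Harsk at 6.7% − 2.4% = 4.3 points a year.
At that relative rate the gap halves every 70/4.3 ≈ 16.28 years.
An 8× gap closes after 3 halvings: 3 × 16.28 ≈ 49 years.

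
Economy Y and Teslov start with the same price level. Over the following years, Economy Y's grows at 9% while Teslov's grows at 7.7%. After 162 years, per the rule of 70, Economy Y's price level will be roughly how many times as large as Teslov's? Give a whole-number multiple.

Economy Y pulls ahead at 1.3 pp per year, so the ratio doubles every 70/1.3 ≈ 53.85 years.
In 162 years that's 3.01 doublings: 2^3.01 ≈ 8.

8 times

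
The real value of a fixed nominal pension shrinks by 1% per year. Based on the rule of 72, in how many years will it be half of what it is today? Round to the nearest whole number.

Halving time ≈ 72 / 1 = 72.00 → 72 years.

about 72 years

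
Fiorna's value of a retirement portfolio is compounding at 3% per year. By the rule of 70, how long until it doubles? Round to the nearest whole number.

70/3 ≈ 23.33, so it doubles roughly every 23 years.

roughly 23 years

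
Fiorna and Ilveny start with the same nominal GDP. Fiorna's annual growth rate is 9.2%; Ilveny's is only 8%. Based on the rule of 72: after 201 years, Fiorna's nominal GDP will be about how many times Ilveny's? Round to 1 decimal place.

Fiorna pulls ahead at 1.2 pp per year, so the ratio doubles every 72/1.2 ≈ 60.00 years.
In 201 years that's 3.35 doublings: 2^3.35 ≈ 10.2.

roughly 10.2 times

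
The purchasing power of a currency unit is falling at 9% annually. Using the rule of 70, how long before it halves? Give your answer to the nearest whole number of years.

roughly 8 years

Falling at 9%, it halves about every 70/9 = 7.78 years.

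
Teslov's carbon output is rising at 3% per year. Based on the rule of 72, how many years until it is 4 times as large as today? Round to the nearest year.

around 48 years

One doubling takes 72/3 = 24.00 years.
4× is 2 doublings, so 2 × 24.00 ≈ 48 years.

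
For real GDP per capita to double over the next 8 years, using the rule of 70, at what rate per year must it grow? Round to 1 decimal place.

about 8.8% per year

70 / 8 ≈ 8.75, so about 8.8% per year.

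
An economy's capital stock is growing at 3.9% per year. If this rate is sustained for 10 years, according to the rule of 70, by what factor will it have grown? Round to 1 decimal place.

≈ 1.5 times

Doubling time ≈ 70/3.9 = 17.95 years.
10 years / 17.95 ≈ 0.56 doublings → factor 2^0.56 ≈ 1.5.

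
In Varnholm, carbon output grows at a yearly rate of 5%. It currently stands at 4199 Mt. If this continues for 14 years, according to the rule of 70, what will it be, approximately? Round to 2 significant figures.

Doubling time ≈ 70/5 = 14.00 years.
14 years is 14/14.00 ≈ 1.00 doublings, a factor of 2^1.00 ≈ 2.00.
4199 × 2.00 ≈ 8400 Mt.

around 8400 Mt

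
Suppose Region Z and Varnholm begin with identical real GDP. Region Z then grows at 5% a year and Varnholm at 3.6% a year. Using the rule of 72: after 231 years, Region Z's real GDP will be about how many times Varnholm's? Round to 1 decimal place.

around 22.5 times

Rate gap = 5% − 3.6% = 1.4 points.
The ratio doubles every 72/1.4 ≈ 51.43 years.
231/51.43 ≈ 4.49 doublings → ratio ≈ 2^4.49 ≈ 22.5.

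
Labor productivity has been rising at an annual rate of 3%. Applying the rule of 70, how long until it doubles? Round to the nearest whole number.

At 3%, doubling takes about 70/3 = 23.33 years.

23 years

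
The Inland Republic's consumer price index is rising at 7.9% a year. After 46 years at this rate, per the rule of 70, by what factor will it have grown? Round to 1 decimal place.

around 36.5 times

Doubles every ≈ 8.86 years (70/7.9).
46 years is 5.19 doublings; 2^5.19 ≈ 36.5×.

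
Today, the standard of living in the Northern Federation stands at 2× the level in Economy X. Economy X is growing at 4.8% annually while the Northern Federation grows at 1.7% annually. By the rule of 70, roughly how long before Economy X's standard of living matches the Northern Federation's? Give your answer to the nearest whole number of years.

≈ 23 years

The growth-rate gap is 4.8% − 1.7% = 3.1 percentage points.
So the ratio between them halves every 70/3.1 ≈ 22.58 years.
A 2× gap closes after 1 halving: 1 × 22.58 ≈ 23 years.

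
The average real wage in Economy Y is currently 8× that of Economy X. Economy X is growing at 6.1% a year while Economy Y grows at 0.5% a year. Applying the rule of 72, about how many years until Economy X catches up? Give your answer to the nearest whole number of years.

The growth-rate gap is 6.1% − 0.5% = 5.6 percentage points.
So the ratio between them halves every 72/5.6 ≈ 12.86 years.
An 8× gap closes after 3 halvings: 3 × 12.86 ≈ 39 years.

roughly 39 years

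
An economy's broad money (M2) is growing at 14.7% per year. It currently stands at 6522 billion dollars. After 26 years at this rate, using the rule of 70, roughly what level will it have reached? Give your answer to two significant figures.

Doubling time ≈ 70/14.7 = 4.76 years.
26 years is 26/4.76 ≈ 5.46 doublings, a factor of 2^5.46 ≈ 44.02.
6522 × 44.02 ≈ 290000 billion dollars.

≈ 290000 billion dollars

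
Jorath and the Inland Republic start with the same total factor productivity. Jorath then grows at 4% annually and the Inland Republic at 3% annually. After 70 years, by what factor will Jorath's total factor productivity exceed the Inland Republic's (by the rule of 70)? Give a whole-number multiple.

2 times

Only the 1-point difference matters.
70/1 ≈ 70.00 years per doubling of the ratio; 70 years gives 1.00 doublings, so ≈ 2×.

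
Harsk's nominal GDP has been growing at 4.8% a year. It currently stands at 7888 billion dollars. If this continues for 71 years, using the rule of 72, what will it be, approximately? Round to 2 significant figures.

Doubling time ≈ 72/4.8 = 15.00 years.
71 years is 71/15.00 ≈ 4.73 doublings, a factor of 2^4.73 ≈ 26.54.
7888 × 26.54 ≈ 210000 billion dollars.

210000 billion dollars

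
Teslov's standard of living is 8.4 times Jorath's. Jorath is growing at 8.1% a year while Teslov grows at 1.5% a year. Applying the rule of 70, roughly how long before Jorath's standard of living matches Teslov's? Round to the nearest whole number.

What matters is the difference: 6.6 pp.
Rule of 70 on the gap: the ratio halves every 70/6.6 ≈ 10.61 years.
An 8.4 times gap takes log₂(8.4) ≈ 3.07 halvings to close: 3.07 × 10.61 ≈ 33 years.

≈ 33 years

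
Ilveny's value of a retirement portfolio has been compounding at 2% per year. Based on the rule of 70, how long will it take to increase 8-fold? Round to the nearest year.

approximately 105 years

Doubling time ≈ 70/2 = 35.00 years.
8× is 3 doublings, so 3 × 35.00 ≈ 105 years.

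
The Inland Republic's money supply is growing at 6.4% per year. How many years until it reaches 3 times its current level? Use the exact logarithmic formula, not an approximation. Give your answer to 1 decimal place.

t = ln(3) / ln(1 + 0.064) = 1.0986 / 0.062035 ≈ 17.71.

17.7 years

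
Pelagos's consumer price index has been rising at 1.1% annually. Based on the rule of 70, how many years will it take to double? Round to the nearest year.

roughly 64 years

Doubling time ≈ 70 / 1.1 = 63.64 years.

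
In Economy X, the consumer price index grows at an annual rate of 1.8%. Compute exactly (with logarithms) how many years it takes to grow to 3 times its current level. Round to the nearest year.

t = ln(3) / ln(1 + 0.018) = 1.0986 / 0.017840 ≈ 61.58.
≈ 62 years.

62 years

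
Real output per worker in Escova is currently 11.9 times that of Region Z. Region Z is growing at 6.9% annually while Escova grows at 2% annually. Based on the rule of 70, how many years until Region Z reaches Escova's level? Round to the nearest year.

The growth-rate gap is 6.9% − 2% = 4.9 percentage points.
So the ratio between them halves every 70/4.9 ≈ 14.29 years.
An 11.9 times gap takes log₂(11.9) ≈ 3.57 halvings to close: 3.57 × 14.29 ≈ 51 years.

about 51 years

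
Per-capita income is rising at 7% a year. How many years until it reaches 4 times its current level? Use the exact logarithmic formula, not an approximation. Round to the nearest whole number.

t = ln(4) / ln(1 + 0.07) = 1.3863 / 0.067659 ≈ 20.49.
≈ 20 years.

20 years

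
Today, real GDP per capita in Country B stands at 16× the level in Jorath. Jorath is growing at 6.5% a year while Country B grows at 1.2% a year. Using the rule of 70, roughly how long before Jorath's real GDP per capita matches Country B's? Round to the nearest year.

What matters is the difference: 5.3 pp.
Rule of 70 on the gap: the ratio halves every 70/5.3 ≈ 13.21 years.
A 16× gap closes after 4 halvings: 4 × 13.21 ≈ 53 years.

about 53 years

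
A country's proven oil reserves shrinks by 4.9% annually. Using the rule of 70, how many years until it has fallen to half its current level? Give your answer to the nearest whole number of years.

about 14 years

The rule works in reverse for decay: 70/4.9 ≈ 14.29 years to halve.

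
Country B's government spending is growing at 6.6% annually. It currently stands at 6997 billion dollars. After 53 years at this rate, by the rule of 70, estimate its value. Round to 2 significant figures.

around 220000 billion dollars

Doubling time ≈ 70/6.6 = 10.61 years.
53 years is 53/10.61 ≈ 5.00 doublings, a factor of 2^5.00 ≈ 32.00.
6997 × 32.00 ≈ 220000 billion dollars.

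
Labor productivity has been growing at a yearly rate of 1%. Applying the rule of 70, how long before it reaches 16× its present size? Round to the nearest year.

280 years

One doubling takes 70/1 = 70.00 years.
16× is 4 doublings, so 4 × 70.00 ≈ 280 years.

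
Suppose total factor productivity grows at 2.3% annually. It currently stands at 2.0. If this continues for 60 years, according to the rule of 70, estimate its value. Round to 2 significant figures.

≈ 7.8

Doubling time ≈ 70/2.3 = 30.43 years.
60 years is 60/30.43 ≈ 1.97 doublings, a factor of 2^1.97 ≈ 3.92.
2.0 × 3.92 ≈ 7.8.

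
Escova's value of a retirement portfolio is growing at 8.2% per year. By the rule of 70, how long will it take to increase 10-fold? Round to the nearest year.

Doubling time ≈ 70/8.2 = 8.54 years.
10× is log₂ 10 ≈ 3.32 doublings, so ≈ 3.32 × 8.54 = 28 years.

≈ 28 years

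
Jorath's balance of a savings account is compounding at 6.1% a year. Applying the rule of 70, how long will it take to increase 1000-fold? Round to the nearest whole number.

One doubling takes 70/6.1 = 11.48 years.
Reaching 1000× takes log₂(1000) ≈ 9.97 doublings.
9.97 × 11.48 ≈ 114 years.

≈ 114 years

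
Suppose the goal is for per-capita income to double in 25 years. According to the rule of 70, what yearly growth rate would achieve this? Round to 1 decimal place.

70 / 25 ≈ 2.80, so about 2.8% per year.

around 2.8% per year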